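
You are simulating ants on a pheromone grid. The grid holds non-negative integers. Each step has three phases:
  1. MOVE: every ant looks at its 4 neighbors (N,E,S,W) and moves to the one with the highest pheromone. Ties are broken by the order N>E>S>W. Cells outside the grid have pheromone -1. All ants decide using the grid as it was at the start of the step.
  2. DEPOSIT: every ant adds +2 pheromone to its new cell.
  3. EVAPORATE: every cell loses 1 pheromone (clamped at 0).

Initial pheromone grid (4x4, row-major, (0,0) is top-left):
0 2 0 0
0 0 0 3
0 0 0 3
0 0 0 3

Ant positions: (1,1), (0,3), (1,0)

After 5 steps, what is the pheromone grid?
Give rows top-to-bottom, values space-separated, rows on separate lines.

After step 1: ants at (0,1),(1,3),(0,0)
  1 3 0 0
  0 0 0 4
  0 0 0 2
  0 0 0 2
After step 2: ants at (0,0),(2,3),(0,1)
  2 4 0 0
  0 0 0 3
  0 0 0 3
  0 0 0 1
After step 3: ants at (0,1),(1,3),(0,0)
  3 5 0 0
  0 0 0 4
  0 0 0 2
  0 0 0 0
After step 4: ants at (0,0),(2,3),(0,1)
  4 6 0 0
  0 0 0 3
  0 0 0 3
  0 0 0 0
After step 5: ants at (0,1),(1,3),(0,0)
  5 7 0 0
  0 0 0 4
  0 0 0 2
  0 0 0 0

5 7 0 0
0 0 0 4
0 0 0 2
0 0 0 0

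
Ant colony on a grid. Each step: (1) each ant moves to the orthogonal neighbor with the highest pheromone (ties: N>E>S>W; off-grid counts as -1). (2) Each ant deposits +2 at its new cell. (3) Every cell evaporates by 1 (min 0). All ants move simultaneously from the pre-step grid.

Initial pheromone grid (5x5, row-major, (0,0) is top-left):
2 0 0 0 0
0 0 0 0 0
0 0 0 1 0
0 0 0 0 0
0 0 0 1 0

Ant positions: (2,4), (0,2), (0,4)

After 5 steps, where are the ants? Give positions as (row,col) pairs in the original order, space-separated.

Step 1: ant0:(2,4)->W->(2,3) | ant1:(0,2)->E->(0,3) | ant2:(0,4)->S->(1,4)
  grid max=2 at (2,3)
Step 2: ant0:(2,3)->N->(1,3) | ant1:(0,3)->E->(0,4) | ant2:(1,4)->N->(0,4)
  grid max=3 at (0,4)
Step 3: ant0:(1,3)->S->(2,3) | ant1:(0,4)->S->(1,4) | ant2:(0,4)->S->(1,4)
  grid max=3 at (1,4)
Step 4: ant0:(2,3)->N->(1,3) | ant1:(1,4)->N->(0,4) | ant2:(1,4)->N->(0,4)
  grid max=5 at (0,4)
Step 5: ant0:(1,3)->E->(1,4) | ant1:(0,4)->S->(1,4) | ant2:(0,4)->S->(1,4)
  grid max=7 at (1,4)

(1,4) (1,4) (1,4)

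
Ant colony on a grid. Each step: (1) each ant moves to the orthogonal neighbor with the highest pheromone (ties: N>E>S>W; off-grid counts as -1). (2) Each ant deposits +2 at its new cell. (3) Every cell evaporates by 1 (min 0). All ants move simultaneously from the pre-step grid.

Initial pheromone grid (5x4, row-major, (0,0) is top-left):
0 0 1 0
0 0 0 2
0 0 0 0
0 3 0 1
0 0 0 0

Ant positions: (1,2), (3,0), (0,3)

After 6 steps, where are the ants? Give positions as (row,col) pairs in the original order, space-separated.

Step 1: ant0:(1,2)->E->(1,3) | ant1:(3,0)->E->(3,1) | ant2:(0,3)->S->(1,3)
  grid max=5 at (1,3)
Step 2: ant0:(1,3)->N->(0,3) | ant1:(3,1)->N->(2,1) | ant2:(1,3)->N->(0,3)
  grid max=4 at (1,3)
Step 3: ant0:(0,3)->S->(1,3) | ant1:(2,1)->S->(3,1) | ant2:(0,3)->S->(1,3)
  grid max=7 at (1,3)
Step 4: ant0:(1,3)->N->(0,3) | ant1:(3,1)->N->(2,1) | ant2:(1,3)->N->(0,3)
  grid max=6 at (1,3)
Step 5: ant0:(0,3)->S->(1,3) | ant1:(2,1)->S->(3,1) | ant2:(0,3)->S->(1,3)
  grid max=9 at (1,3)
Step 6: ant0:(1,3)->N->(0,3) | ant1:(3,1)->N->(2,1) | ant2:(1,3)->N->(0,3)
  grid max=8 at (1,3)

(0,3) (2,1) (0,3)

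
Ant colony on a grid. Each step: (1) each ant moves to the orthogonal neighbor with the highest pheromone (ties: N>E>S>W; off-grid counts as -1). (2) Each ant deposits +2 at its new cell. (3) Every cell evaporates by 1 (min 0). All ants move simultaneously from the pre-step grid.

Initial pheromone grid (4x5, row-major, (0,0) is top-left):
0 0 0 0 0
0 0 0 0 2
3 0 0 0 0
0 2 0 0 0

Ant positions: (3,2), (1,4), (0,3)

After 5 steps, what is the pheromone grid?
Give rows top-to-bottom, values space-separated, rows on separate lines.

After step 1: ants at (3,1),(0,4),(0,4)
  0 0 0 0 3
  0 0 0 0 1
  2 0 0 0 0
  0 3 0 0 0
After step 2: ants at (2,1),(1,4),(1,4)
  0 0 0 0 2
  0 0 0 0 4
  1 1 0 0 0
  0 2 0 0 0
After step 3: ants at (3,1),(0,4),(0,4)
  0 0 0 0 5
  0 0 0 0 3
  0 0 0 0 0
  0 3 0 0 0
After step 4: ants at (2,1),(1,4),(1,4)
  0 0 0 0 4
  0 0 0 0 6
  0 1 0 0 0
  0 2 0 0 0
After step 5: ants at (3,1),(0,4),(0,4)
  0 0 0 0 7
  0 0 0 0 5
  0 0 0 0 0
  0 3 0 0 0

0 0 0 0 7
0 0 0 0 5
0 0 0 0 0
0 3 0 0 0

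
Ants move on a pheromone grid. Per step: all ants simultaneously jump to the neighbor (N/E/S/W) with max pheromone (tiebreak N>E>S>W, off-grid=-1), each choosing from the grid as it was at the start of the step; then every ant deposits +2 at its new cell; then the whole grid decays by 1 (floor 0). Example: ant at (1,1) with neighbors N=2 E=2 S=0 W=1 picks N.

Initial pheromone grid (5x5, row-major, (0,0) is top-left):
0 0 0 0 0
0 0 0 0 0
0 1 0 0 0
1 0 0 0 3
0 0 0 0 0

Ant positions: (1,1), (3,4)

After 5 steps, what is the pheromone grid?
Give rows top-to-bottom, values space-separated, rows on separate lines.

After step 1: ants at (2,1),(2,4)
  0 0 0 0 0
  0 0 0 0 0
  0 2 0 0 1
  0 0 0 0 2
  0 0 0 0 0
After step 2: ants at (1,1),(3,4)
  0 0 0 0 0
  0 1 0 0 0
  0 1 0 0 0
  0 0 0 0 3
  0 0 0 0 0
After step 3: ants at (2,1),(2,4)
  0 0 0 0 0
  0 0 0 0 0
  0 2 0 0 1
  0 0 0 0 2
  0 0 0 0 0
After step 4: ants at (1,1),(3,4)
  0 0 0 0 0
  0 1 0 0 0
  0 1 0 0 0
  0 0 0 0 3
  0 0 0 0 0
After step 5: ants at (2,1),(2,4)
  0 0 0 0 0
  0 0 0 0 0
  0 2 0 0 1
  0 0 0 0 2
  0 0 0 0 0

0 0 0 0 0
0 0 0 0 0
0 2 0 0 1
0 0 0 0 2
0 0 0 0 0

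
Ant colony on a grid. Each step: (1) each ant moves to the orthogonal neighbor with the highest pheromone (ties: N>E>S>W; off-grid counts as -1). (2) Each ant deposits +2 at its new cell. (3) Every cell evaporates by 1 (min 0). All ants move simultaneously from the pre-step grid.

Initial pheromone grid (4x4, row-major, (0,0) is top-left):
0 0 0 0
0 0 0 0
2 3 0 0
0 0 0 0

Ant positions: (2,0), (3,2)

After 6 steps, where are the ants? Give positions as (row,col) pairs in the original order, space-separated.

Step 1: ant0:(2,0)->E->(2,1) | ant1:(3,2)->N->(2,2)
  grid max=4 at (2,1)
Step 2: ant0:(2,1)->E->(2,2) | ant1:(2,2)->W->(2,1)
  grid max=5 at (2,1)
Step 3: ant0:(2,2)->W->(2,1) | ant1:(2,1)->E->(2,2)
  grid max=6 at (2,1)
Step 4: ant0:(2,1)->E->(2,2) | ant1:(2,2)->W->(2,1)
  grid max=7 at (2,1)
Step 5: ant0:(2,2)->W->(2,1) | ant1:(2,1)->E->(2,2)
  grid max=8 at (2,1)
Step 6: ant0:(2,1)->E->(2,2) | ant1:(2,2)->W->(2,1)
  grid max=9 at (2,1)

(2,2) (2,1)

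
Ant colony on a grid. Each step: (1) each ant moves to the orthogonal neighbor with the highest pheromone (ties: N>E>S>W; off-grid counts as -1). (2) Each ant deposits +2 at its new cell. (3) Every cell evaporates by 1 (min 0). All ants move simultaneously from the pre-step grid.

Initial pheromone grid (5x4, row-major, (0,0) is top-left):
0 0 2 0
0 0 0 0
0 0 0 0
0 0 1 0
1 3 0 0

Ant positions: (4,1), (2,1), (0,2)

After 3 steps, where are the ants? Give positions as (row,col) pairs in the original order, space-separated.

Step 1: ant0:(4,1)->W->(4,0) | ant1:(2,1)->N->(1,1) | ant2:(0,2)->E->(0,3)
  grid max=2 at (4,0)
Step 2: ant0:(4,0)->E->(4,1) | ant1:(1,1)->N->(0,1) | ant2:(0,3)->W->(0,2)
  grid max=3 at (4,1)
Step 3: ant0:(4,1)->W->(4,0) | ant1:(0,1)->E->(0,2) | ant2:(0,2)->W->(0,1)
  grid max=3 at (0,2)

(4,0) (0,2) (0,1)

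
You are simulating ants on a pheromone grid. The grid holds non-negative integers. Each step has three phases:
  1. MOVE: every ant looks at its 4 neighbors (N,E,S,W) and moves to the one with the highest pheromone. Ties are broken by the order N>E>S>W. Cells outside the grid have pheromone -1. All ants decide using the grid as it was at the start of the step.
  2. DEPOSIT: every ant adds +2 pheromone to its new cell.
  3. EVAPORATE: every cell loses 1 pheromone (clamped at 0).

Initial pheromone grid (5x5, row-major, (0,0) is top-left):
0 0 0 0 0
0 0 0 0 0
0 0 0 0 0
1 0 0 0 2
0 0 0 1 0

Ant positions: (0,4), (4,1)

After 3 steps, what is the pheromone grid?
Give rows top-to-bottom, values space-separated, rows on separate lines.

After step 1: ants at (1,4),(3,1)
  0 0 0 0 0
  0 0 0 0 1
  0 0 0 0 0
  0 1 0 0 1
  0 0 0 0 0
After step 2: ants at (0,4),(2,1)
  0 0 0 0 1
  0 0 0 0 0
  0 1 0 0 0
  0 0 0 0 0
  0 0 0 0 0
After step 3: ants at (1,4),(1,1)
  0 0 0 0 0
  0 1 0 0 1
  0 0 0 0 0
  0 0 0 0 0
  0 0 0 0 0

0 0 0 0 0
0 1 0 0 1
0 0 0 0 0
0 0 0 0 0
0 0 0 0 0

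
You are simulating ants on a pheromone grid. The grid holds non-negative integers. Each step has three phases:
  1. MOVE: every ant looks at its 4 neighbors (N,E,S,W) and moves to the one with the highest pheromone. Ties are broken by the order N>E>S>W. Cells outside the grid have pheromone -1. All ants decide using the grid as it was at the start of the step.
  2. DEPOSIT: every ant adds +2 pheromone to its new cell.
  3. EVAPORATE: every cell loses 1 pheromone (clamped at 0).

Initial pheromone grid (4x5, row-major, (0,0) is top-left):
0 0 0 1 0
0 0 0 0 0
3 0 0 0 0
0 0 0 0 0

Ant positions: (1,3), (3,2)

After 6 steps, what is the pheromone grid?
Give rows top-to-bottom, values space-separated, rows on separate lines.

After step 1: ants at (0,3),(2,2)
  0 0 0 2 0
  0 0 0 0 0
  2 0 1 0 0
  0 0 0 0 0
After step 2: ants at (0,4),(1,2)
  0 0 0 1 1
  0 0 1 0 0
  1 0 0 0 0
  0 0 0 0 0
After step 3: ants at (0,3),(0,2)
  0 0 1 2 0
  0 0 0 0 0
  0 0 0 0 0
  0 0 0 0 0
After step 4: ants at (0,2),(0,3)
  0 0 2 3 0
  0 0 0 0 0
  0 0 0 0 0
  0 0 0 0 0
After step 5: ants at (0,3),(0,2)
  0 0 3 4 0
  0 0 0 0 0
  0 0 0 0 0
  0 0 0 0 0
After step 6: ants at (0,2),(0,3)
  0 0 4 5 0
  0 0 0 0 0
  0 0 0 0 0
  0 0 0 0 0

0 0 4 5 0
0 0 0 0 0
0 0 0 0 0
0 0 0 0 0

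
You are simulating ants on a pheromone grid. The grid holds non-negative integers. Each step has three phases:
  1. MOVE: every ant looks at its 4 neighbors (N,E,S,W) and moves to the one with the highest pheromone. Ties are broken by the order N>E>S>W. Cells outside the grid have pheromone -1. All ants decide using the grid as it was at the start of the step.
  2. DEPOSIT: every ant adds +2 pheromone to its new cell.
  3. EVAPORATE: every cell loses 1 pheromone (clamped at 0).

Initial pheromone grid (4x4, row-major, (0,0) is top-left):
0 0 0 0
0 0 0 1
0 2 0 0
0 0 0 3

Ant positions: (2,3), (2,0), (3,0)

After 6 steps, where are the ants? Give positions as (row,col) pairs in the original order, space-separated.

Step 1: ant0:(2,3)->S->(3,3) | ant1:(2,0)->E->(2,1) | ant2:(3,0)->N->(2,0)
  grid max=4 at (3,3)
Step 2: ant0:(3,3)->N->(2,3) | ant1:(2,1)->W->(2,0) | ant2:(2,0)->E->(2,1)
  grid max=4 at (2,1)
Step 3: ant0:(2,3)->S->(3,3) | ant1:(2,0)->E->(2,1) | ant2:(2,1)->W->(2,0)
  grid max=5 at (2,1)
Step 4: ant0:(3,3)->N->(2,3) | ant1:(2,1)->W->(2,0) | ant2:(2,0)->E->(2,1)
  grid max=6 at (2,1)
Step 5: ant0:(2,3)->S->(3,3) | ant1:(2,0)->E->(2,1) | ant2:(2,1)->W->(2,0)
  grid max=7 at (2,1)
Step 6: ant0:(3,3)->N->(2,3) | ant1:(2,1)->W->(2,0) | ant2:(2,0)->E->(2,1)
  grid max=8 at (2,1)

(2,3) (2,0) (2,1)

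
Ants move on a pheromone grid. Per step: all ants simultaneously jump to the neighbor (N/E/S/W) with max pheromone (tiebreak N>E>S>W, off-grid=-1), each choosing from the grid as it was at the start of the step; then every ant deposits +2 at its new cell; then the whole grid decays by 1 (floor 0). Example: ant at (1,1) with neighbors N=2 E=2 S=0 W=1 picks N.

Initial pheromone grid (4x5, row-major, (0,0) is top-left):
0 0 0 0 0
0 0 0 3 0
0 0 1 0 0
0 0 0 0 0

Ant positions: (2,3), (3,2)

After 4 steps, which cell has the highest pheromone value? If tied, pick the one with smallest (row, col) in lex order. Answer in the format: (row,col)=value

Step 1: ant0:(2,3)->N->(1,3) | ant1:(3,2)->N->(2,2)
  grid max=4 at (1,3)
Step 2: ant0:(1,3)->N->(0,3) | ant1:(2,2)->N->(1,2)
  grid max=3 at (1,3)
Step 3: ant0:(0,3)->S->(1,3) | ant1:(1,2)->E->(1,3)
  grid max=6 at (1,3)
Step 4: ant0:(1,3)->N->(0,3) | ant1:(1,3)->N->(0,3)
  grid max=5 at (1,3)
Final grid:
  0 0 0 3 0
  0 0 0 5 0
  0 0 0 0 0
  0 0 0 0 0
Max pheromone 5 at (1,3)

Answer: (1,3)=5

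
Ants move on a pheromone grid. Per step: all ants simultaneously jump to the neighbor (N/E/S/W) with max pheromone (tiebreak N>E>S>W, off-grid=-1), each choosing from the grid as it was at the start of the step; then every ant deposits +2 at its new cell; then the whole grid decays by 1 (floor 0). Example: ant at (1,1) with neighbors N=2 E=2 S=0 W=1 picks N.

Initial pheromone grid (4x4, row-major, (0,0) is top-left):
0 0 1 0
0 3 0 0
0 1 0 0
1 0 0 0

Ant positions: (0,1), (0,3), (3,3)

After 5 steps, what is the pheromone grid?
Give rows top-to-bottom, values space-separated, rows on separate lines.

After step 1: ants at (1,1),(0,2),(2,3)
  0 0 2 0
  0 4 0 0
  0 0 0 1
  0 0 0 0
After step 2: ants at (0,1),(0,3),(1,3)
  0 1 1 1
  0 3 0 1
  0 0 0 0
  0 0 0 0
After step 3: ants at (1,1),(1,3),(0,3)
  0 0 0 2
  0 4 0 2
  0 0 0 0
  0 0 0 0
After step 4: ants at (0,1),(0,3),(1,3)
  0 1 0 3
  0 3 0 3
  0 0 0 0
  0 0 0 0
After step 5: ants at (1,1),(1,3),(0,3)
  0 0 0 4
  0 4 0 4
  0 0 0 0
  0 0 0 0

0 0 0 4
0 4 0 4
0 0 0 0
0 0 0 0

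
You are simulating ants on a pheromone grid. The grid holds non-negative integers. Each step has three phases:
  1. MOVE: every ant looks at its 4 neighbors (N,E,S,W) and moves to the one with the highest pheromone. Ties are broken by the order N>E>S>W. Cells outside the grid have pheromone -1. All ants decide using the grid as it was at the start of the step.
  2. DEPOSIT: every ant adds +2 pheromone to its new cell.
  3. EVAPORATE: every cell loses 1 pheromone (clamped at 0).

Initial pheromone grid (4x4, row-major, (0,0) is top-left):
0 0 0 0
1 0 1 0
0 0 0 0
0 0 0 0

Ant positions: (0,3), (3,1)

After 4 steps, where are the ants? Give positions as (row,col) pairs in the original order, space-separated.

Step 1: ant0:(0,3)->S->(1,3) | ant1:(3,1)->N->(2,1)
  grid max=1 at (1,3)
Step 2: ant0:(1,3)->N->(0,3) | ant1:(2,1)->N->(1,1)
  grid max=1 at (0,3)
Step 3: ant0:(0,3)->S->(1,3) | ant1:(1,1)->N->(0,1)
  grid max=1 at (0,1)
Step 4: ant0:(1,3)->N->(0,3) | ant1:(0,1)->E->(0,2)
  grid max=1 at (0,2)

(0,3) (0,2)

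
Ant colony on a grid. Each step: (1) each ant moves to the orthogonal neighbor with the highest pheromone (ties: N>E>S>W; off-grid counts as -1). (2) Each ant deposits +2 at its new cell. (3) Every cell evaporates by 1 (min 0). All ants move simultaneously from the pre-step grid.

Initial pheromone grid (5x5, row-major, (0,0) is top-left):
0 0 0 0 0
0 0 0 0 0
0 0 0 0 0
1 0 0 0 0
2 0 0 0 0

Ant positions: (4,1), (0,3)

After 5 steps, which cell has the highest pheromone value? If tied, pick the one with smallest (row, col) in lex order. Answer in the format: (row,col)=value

Step 1: ant0:(4,1)->W->(4,0) | ant1:(0,3)->E->(0,4)
  grid max=3 at (4,0)
Step 2: ant0:(4,0)->N->(3,0) | ant1:(0,4)->S->(1,4)
  grid max=2 at (4,0)
Step 3: ant0:(3,0)->S->(4,0) | ant1:(1,4)->N->(0,4)
  grid max=3 at (4,0)
Step 4: ant0:(4,0)->N->(3,0) | ant1:(0,4)->S->(1,4)
  grid max=2 at (4,0)
Step 5: ant0:(3,0)->S->(4,0) | ant1:(1,4)->N->(0,4)
  grid max=3 at (4,0)
Final grid:
  0 0 0 0 1
  0 0 0 0 0
  0 0 0 0 0
  0 0 0 0 0
  3 0 0 0 0
Max pheromone 3 at (4,0)

Answer: (4,0)=3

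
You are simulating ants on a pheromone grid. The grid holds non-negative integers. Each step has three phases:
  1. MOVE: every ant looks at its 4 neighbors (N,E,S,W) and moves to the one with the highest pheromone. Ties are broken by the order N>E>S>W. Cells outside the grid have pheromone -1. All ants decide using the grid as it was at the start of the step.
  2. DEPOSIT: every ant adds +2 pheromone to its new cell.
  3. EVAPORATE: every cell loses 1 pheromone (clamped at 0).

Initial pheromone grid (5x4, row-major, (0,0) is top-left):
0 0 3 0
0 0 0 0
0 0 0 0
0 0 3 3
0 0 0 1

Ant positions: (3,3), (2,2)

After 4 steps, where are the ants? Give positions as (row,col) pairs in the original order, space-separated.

Step 1: ant0:(3,3)->W->(3,2) | ant1:(2,2)->S->(3,2)
  grid max=6 at (3,2)
Step 2: ant0:(3,2)->E->(3,3) | ant1:(3,2)->E->(3,3)
  grid max=5 at (3,2)
Step 3: ant0:(3,3)->W->(3,2) | ant1:(3,3)->W->(3,2)
  grid max=8 at (3,2)
Step 4: ant0:(3,2)->E->(3,3) | ant1:(3,2)->E->(3,3)
  grid max=7 at (3,2)

(3,3) (3,3)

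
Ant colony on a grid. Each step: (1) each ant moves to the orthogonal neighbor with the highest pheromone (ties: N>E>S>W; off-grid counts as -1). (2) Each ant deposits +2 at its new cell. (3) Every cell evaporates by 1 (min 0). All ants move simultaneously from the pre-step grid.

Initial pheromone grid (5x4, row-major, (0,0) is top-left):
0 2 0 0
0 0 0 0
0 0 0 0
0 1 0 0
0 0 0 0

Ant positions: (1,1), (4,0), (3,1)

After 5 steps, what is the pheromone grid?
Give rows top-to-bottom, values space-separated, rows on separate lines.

After step 1: ants at (0,1),(3,0),(2,1)
  0 3 0 0
  0 0 0 0
  0 1 0 0
  1 0 0 0
  0 0 0 0
After step 2: ants at (0,2),(2,0),(1,1)
  0 2 1 0
  0 1 0 0
  1 0 0 0
  0 0 0 0
  0 0 0 0
After step 3: ants at (0,1),(1,0),(0,1)
  0 5 0 0
  1 0 0 0
  0 0 0 0
  0 0 0 0
  0 0 0 0
After step 4: ants at (0,2),(0,0),(0,2)
  1 4 3 0
  0 0 0 0
  0 0 0 0
  0 0 0 0
  0 0 0 0
After step 5: ants at (0,1),(0,1),(0,1)
  0 9 2 0
  0 0 0 0
  0 0 0 0
  0 0 0 0
  0 0 0 0

0 9 2 0
0 0 0 0
0 0 0 0
0 0 0 0
0 0 0 0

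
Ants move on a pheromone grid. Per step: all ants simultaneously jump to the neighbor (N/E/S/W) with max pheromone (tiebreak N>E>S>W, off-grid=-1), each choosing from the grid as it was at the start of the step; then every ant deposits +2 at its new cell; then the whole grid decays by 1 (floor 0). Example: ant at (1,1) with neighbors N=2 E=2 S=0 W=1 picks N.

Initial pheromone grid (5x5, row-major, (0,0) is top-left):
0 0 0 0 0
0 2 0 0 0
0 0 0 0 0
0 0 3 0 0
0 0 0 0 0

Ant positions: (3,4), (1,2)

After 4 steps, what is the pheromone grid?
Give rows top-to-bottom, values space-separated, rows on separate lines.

After step 1: ants at (2,4),(1,1)
  0 0 0 0 0
  0 3 0 0 0
  0 0 0 0 1
  0 0 2 0 0
  0 0 0 0 0
After step 2: ants at (1,4),(0,1)
  0 1 0 0 0
  0 2 0 0 1
  0 0 0 0 0
  0 0 1 0 0
  0 0 0 0 0
After step 3: ants at (0,4),(1,1)
  0 0 0 0 1
  0 3 0 0 0
  0 0 0 0 0
  0 0 0 0 0
  0 0 0 0 0
After step 4: ants at (1,4),(0,1)
  0 1 0 0 0
  0 2 0 0 1
  0 0 0 0 0
  0 0 0 0 0
  0 0 0 0 0

0 1 0 0 0
0 2 0 0 1
0 0 0 0 0
0 0 0 0 0
0 0 0 0 0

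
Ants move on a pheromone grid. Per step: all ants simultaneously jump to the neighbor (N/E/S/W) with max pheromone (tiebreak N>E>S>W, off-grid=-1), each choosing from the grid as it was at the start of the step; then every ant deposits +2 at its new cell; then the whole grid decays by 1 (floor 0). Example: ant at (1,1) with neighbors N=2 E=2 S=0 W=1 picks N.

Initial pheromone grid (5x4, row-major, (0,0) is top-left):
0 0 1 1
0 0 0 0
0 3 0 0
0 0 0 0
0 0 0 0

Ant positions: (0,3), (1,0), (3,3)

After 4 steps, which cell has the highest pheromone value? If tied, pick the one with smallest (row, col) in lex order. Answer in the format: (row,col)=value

Step 1: ant0:(0,3)->W->(0,2) | ant1:(1,0)->N->(0,0) | ant2:(3,3)->N->(2,3)
  grid max=2 at (0,2)
Step 2: ant0:(0,2)->E->(0,3) | ant1:(0,0)->E->(0,1) | ant2:(2,3)->N->(1,3)
  grid max=1 at (0,1)
Step 3: ant0:(0,3)->S->(1,3) | ant1:(0,1)->E->(0,2) | ant2:(1,3)->N->(0,3)
  grid max=2 at (0,2)
Step 4: ant0:(1,3)->N->(0,3) | ant1:(0,2)->E->(0,3) | ant2:(0,3)->S->(1,3)
  grid max=5 at (0,3)
Final grid:
  0 0 1 5
  0 0 0 3
  0 0 0 0
  0 0 0 0
  0 0 0 0
Max pheromone 5 at (0,3)

Answer: (0,3)=5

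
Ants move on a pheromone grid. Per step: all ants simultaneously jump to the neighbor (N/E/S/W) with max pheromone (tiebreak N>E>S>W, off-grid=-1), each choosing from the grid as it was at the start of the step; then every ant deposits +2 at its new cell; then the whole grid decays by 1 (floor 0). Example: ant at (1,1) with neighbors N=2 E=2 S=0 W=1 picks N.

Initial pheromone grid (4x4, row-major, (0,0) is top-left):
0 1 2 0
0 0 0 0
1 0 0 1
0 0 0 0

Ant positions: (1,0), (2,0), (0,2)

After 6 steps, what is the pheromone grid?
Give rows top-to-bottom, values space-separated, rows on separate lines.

After step 1: ants at (2,0),(1,0),(0,1)
  0 2 1 0
  1 0 0 0
  2 0 0 0
  0 0 0 0
After step 2: ants at (1,0),(2,0),(0,2)
  0 1 2 0
  2 0 0 0
  3 0 0 0
  0 0 0 0
After step 3: ants at (2,0),(1,0),(0,1)
  0 2 1 0
  3 0 0 0
  4 0 0 0
  0 0 0 0
After step 4: ants at (1,0),(2,0),(0,2)
  0 1 2 0
  4 0 0 0
  5 0 0 0
  0 0 0 0
After step 5: ants at (2,0),(1,0),(0,1)
  0 2 1 0
  5 0 0 0
  6 0 0 0
  0 0 0 0
After step 6: ants at (1,0),(2,0),(0,2)
  0 1 2 0
  6 0 0 0
  7 0 0 0
  0 0 0 0

0 1 2 0
6 0 0 0
7 0 0 0
0 0 0 0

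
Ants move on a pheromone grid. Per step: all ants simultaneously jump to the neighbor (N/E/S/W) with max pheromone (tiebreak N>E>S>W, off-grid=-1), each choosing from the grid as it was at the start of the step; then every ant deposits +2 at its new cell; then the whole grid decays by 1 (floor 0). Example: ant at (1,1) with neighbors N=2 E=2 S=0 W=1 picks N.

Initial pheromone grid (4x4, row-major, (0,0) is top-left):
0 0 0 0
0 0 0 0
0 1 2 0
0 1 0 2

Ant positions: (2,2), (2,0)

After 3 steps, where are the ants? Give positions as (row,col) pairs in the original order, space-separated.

Step 1: ant0:(2,2)->W->(2,1) | ant1:(2,0)->E->(2,1)
  grid max=4 at (2,1)
Step 2: ant0:(2,1)->E->(2,2) | ant1:(2,1)->E->(2,2)
  grid max=4 at (2,2)
Step 3: ant0:(2,2)->W->(2,1) | ant1:(2,2)->W->(2,1)
  grid max=6 at (2,1)

(2,1) (2,1)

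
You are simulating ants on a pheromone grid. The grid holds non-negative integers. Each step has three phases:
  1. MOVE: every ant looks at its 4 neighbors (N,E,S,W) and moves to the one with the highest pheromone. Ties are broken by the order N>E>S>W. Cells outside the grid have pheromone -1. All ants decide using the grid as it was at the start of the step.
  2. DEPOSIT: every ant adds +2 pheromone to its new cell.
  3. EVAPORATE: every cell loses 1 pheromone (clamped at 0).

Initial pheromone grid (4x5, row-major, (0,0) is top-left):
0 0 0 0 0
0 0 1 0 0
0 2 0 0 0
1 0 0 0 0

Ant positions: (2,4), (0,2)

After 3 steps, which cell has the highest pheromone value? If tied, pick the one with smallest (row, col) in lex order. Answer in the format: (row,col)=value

Step 1: ant0:(2,4)->N->(1,4) | ant1:(0,2)->S->(1,2)
  grid max=2 at (1,2)
Step 2: ant0:(1,4)->N->(0,4) | ant1:(1,2)->N->(0,2)
  grid max=1 at (0,2)
Step 3: ant0:(0,4)->S->(1,4) | ant1:(0,2)->S->(1,2)
  grid max=2 at (1,2)
Final grid:
  0 0 0 0 0
  0 0 2 0 1
  0 0 0 0 0
  0 0 0 0 0
Max pheromone 2 at (1,2)

Answer: (1,2)=2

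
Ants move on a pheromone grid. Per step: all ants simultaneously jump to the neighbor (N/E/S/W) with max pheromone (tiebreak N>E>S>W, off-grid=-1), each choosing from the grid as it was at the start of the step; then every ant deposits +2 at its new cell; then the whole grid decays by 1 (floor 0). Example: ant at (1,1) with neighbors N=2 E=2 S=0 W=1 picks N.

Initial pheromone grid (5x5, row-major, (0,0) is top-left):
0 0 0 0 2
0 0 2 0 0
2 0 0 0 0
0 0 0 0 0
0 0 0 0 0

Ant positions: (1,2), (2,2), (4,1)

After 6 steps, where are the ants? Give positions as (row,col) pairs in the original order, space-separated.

Step 1: ant0:(1,2)->N->(0,2) | ant1:(2,2)->N->(1,2) | ant2:(4,1)->N->(3,1)
  grid max=3 at (1,2)
Step 2: ant0:(0,2)->S->(1,2) | ant1:(1,2)->N->(0,2) | ant2:(3,1)->N->(2,1)
  grid max=4 at (1,2)
Step 3: ant0:(1,2)->N->(0,2) | ant1:(0,2)->S->(1,2) | ant2:(2,1)->N->(1,1)
  grid max=5 at (1,2)
Step 4: ant0:(0,2)->S->(1,2) | ant1:(1,2)->N->(0,2) | ant2:(1,1)->E->(1,2)
  grid max=8 at (1,2)
Step 5: ant0:(1,2)->N->(0,2) | ant1:(0,2)->S->(1,2) | ant2:(1,2)->N->(0,2)
  grid max=9 at (1,2)
Step 6: ant0:(0,2)->S->(1,2) | ant1:(1,2)->N->(0,2) | ant2:(0,2)->S->(1,2)
  grid max=12 at (1,2)

(1,2) (0,2) (1,2)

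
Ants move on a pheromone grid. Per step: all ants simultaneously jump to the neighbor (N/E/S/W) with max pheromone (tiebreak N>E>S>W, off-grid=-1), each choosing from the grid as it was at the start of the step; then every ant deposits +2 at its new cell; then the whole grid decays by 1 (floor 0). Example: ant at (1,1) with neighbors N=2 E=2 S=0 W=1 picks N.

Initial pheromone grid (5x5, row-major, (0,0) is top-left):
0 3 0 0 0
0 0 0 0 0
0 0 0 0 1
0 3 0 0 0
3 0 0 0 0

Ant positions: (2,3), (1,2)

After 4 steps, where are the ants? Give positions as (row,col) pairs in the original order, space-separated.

Step 1: ant0:(2,3)->E->(2,4) | ant1:(1,2)->N->(0,2)
  grid max=2 at (0,1)
Step 2: ant0:(2,4)->N->(1,4) | ant1:(0,2)->W->(0,1)
  grid max=3 at (0,1)
Step 3: ant0:(1,4)->S->(2,4) | ant1:(0,1)->E->(0,2)
  grid max=2 at (0,1)
Step 4: ant0:(2,4)->N->(1,4) | ant1:(0,2)->W->(0,1)
  grid max=3 at (0,1)

(1,4) (0,1)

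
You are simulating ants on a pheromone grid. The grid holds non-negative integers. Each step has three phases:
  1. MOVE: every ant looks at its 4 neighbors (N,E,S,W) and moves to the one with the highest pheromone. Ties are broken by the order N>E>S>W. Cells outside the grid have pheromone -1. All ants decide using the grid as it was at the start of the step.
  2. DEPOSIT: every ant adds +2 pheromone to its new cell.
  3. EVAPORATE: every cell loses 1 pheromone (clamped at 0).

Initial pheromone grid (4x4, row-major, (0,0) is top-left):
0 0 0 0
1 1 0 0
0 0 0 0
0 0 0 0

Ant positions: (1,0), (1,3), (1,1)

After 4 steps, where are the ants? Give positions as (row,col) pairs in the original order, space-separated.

Step 1: ant0:(1,0)->E->(1,1) | ant1:(1,3)->N->(0,3) | ant2:(1,1)->W->(1,0)
  grid max=2 at (1,0)
Step 2: ant0:(1,1)->W->(1,0) | ant1:(0,3)->S->(1,3) | ant2:(1,0)->E->(1,1)
  grid max=3 at (1,0)
Step 3: ant0:(1,0)->E->(1,1) | ant1:(1,3)->N->(0,3) | ant2:(1,1)->W->(1,0)
  grid max=4 at (1,0)
Step 4: ant0:(1,1)->W->(1,0) | ant1:(0,3)->S->(1,3) | ant2:(1,0)->E->(1,1)
  grid max=5 at (1,0)

(1,0) (1,3) (1,1)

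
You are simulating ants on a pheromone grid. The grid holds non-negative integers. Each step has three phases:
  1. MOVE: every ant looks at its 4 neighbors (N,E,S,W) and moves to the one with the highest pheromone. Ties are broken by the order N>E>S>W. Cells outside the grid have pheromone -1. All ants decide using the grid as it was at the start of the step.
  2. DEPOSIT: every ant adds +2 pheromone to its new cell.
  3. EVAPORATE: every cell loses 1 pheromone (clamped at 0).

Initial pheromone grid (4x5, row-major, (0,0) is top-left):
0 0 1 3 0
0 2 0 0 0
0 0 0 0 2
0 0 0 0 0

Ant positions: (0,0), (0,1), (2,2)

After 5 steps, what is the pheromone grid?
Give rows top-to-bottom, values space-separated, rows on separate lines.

After step 1: ants at (0,1),(1,1),(1,2)
  0 1 0 2 0
  0 3 1 0 0
  0 0 0 0 1
  0 0 0 0 0
After step 2: ants at (1,1),(0,1),(1,1)
  0 2 0 1 0
  0 6 0 0 0
  0 0 0 0 0
  0 0 0 0 0
After step 3: ants at (0,1),(1,1),(0,1)
  0 5 0 0 0
  0 7 0 0 0
  0 0 0 0 0
  0 0 0 0 0
After step 4: ants at (1,1),(0,1),(1,1)
  0 6 0 0 0
  0 10 0 0 0
  0 0 0 0 0
  0 0 0 0 0
After step 5: ants at (0,1),(1,1),(0,1)
  0 9 0 0 0
  0 11 0 0 0
  0 0 0 0 0
  0 0 0 0 0

0 9 0 0 0
0 11 0 0 0
0 0 0 0 0
0 0 0 0 0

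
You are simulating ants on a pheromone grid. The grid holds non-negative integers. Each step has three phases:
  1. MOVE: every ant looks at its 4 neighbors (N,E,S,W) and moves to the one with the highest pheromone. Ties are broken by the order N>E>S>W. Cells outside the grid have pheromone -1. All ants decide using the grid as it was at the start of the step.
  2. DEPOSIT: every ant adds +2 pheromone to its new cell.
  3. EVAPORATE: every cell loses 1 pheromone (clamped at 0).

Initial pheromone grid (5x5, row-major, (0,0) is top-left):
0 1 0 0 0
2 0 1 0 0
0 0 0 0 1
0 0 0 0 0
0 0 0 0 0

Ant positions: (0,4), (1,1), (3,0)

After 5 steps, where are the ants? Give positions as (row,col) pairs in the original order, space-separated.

Step 1: ant0:(0,4)->S->(1,4) | ant1:(1,1)->W->(1,0) | ant2:(3,0)->N->(2,0)
  grid max=3 at (1,0)
Step 2: ant0:(1,4)->N->(0,4) | ant1:(1,0)->S->(2,0) | ant2:(2,0)->N->(1,0)
  grid max=4 at (1,0)
Step 3: ant0:(0,4)->S->(1,4) | ant1:(2,0)->N->(1,0) | ant2:(1,0)->S->(2,0)
  grid max=5 at (1,0)
Step 4: ant0:(1,4)->N->(0,4) | ant1:(1,0)->S->(2,0) | ant2:(2,0)->N->(1,0)
  grid max=6 at (1,0)
Step 5: ant0:(0,4)->S->(1,4) | ant1:(2,0)->N->(1,0) | ant2:(1,0)->S->(2,0)
  grid max=7 at (1,0)

(1,4) (1,0) (2,0)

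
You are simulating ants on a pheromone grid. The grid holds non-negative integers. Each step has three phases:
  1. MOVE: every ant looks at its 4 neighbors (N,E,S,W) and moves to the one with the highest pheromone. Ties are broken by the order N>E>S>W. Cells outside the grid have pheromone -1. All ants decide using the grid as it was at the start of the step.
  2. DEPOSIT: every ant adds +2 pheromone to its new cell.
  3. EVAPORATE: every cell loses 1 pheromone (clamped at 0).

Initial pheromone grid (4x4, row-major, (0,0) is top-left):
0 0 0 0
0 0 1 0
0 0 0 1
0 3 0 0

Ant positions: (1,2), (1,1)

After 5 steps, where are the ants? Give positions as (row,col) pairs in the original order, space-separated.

Step 1: ant0:(1,2)->N->(0,2) | ant1:(1,1)->E->(1,2)
  grid max=2 at (1,2)
Step 2: ant0:(0,2)->S->(1,2) | ant1:(1,2)->N->(0,2)
  grid max=3 at (1,2)
Step 3: ant0:(1,2)->N->(0,2) | ant1:(0,2)->S->(1,2)
  grid max=4 at (1,2)
Step 4: ant0:(0,2)->S->(1,2) | ant1:(1,2)->N->(0,2)
  grid max=5 at (1,2)
Step 5: ant0:(1,2)->N->(0,2) | ant1:(0,2)->S->(1,2)
  grid max=6 at (1,2)

(0,2) (1,2)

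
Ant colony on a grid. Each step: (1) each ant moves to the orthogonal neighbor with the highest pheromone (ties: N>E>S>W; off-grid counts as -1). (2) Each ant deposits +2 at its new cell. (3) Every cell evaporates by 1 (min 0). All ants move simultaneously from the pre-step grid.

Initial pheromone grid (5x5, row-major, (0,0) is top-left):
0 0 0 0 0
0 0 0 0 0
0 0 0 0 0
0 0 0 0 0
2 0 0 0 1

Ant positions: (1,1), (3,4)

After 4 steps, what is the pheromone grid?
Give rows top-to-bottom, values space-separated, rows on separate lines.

After step 1: ants at (0,1),(4,4)
  0 1 0 0 0
  0 0 0 0 0
  0 0 0 0 0
  0 0 0 0 0
  1 0 0 0 2
After step 2: ants at (0,2),(3,4)
  0 0 1 0 0
  0 0 0 0 0
  0 0 0 0 0
  0 0 0 0 1
  0 0 0 0 1
After step 3: ants at (0,3),(4,4)
  0 0 0 1 0
  0 0 0 0 0
  0 0 0 0 0
  0 0 0 0 0
  0 0 0 0 2
After step 4: ants at (0,4),(3,4)
  0 0 0 0 1
  0 0 0 0 0
  0 0 0 0 0
  0 0 0 0 1
  0 0 0 0 1

0 0 0 0 1
0 0 0 0 0
0 0 0 0 0
0 0 0 0 1
0 0 0 0 1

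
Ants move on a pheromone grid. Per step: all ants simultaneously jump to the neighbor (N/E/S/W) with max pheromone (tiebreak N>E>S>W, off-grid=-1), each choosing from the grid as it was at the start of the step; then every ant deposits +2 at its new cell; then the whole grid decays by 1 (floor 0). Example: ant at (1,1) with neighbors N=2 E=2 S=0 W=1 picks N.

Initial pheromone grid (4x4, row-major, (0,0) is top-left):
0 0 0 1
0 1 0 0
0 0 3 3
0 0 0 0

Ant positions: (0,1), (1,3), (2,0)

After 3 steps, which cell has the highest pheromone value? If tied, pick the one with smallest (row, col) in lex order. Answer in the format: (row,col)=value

Step 1: ant0:(0,1)->S->(1,1) | ant1:(1,3)->S->(2,3) | ant2:(2,0)->N->(1,0)
  grid max=4 at (2,3)
Step 2: ant0:(1,1)->W->(1,0) | ant1:(2,3)->W->(2,2) | ant2:(1,0)->E->(1,1)
  grid max=3 at (1,1)
Step 3: ant0:(1,0)->E->(1,1) | ant1:(2,2)->E->(2,3) | ant2:(1,1)->W->(1,0)
  grid max=4 at (1,1)
Final grid:
  0 0 0 0
  3 4 0 0
  0 0 2 4
  0 0 0 0
Max pheromone 4 at (1,1)

Answer: (1,1)=4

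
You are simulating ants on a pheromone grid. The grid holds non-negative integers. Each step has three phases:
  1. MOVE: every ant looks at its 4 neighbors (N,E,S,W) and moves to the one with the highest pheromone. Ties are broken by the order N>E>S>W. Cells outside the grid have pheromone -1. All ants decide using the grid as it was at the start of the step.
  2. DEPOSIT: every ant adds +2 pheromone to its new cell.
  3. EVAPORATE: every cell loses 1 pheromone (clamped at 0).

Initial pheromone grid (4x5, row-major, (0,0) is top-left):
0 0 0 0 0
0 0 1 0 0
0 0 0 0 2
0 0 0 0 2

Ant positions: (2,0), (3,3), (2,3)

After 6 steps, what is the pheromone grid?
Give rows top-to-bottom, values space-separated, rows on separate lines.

After step 1: ants at (1,0),(3,4),(2,4)
  0 0 0 0 0
  1 0 0 0 0
  0 0 0 0 3
  0 0 0 0 3
After step 2: ants at (0,0),(2,4),(3,4)
  1 0 0 0 0
  0 0 0 0 0
  0 0 0 0 4
  0 0 0 0 4
After step 3: ants at (0,1),(3,4),(2,4)
  0 1 0 0 0
  0 0 0 0 0
  0 0 0 0 5
  0 0 0 0 5
After step 4: ants at (0,2),(2,4),(3,4)
  0 0 1 0 0
  0 0 0 0 0
  0 0 0 0 6
  0 0 0 0 6
After step 5: ants at (0,3),(3,4),(2,4)
  0 0 0 1 0
  0 0 0 0 0
  0 0 0 0 7
  0 0 0 0 7
After step 6: ants at (0,4),(2,4),(3,4)
  0 0 0 0 1
  0 0 0 0 0
  0 0 0 0 8
  0 0 0 0 8

0 0 0 0 1
0 0 0 0 0
0 0 0 0 8
0 0 0 0 8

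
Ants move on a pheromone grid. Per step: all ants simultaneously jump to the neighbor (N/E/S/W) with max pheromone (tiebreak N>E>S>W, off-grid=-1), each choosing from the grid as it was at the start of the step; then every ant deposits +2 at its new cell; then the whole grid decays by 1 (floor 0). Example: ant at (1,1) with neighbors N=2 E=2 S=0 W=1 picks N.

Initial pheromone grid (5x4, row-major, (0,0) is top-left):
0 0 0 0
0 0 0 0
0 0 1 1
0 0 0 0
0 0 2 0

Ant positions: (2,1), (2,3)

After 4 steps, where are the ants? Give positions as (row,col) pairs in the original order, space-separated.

Step 1: ant0:(2,1)->E->(2,2) | ant1:(2,3)->W->(2,2)
  grid max=4 at (2,2)
Step 2: ant0:(2,2)->N->(1,2) | ant1:(2,2)->N->(1,2)
  grid max=3 at (1,2)
Step 3: ant0:(1,2)->S->(2,2) | ant1:(1,2)->S->(2,2)
  grid max=6 at (2,2)
Step 4: ant0:(2,2)->N->(1,2) | ant1:(2,2)->N->(1,2)
  grid max=5 at (1,2)

(1,2) (1,2)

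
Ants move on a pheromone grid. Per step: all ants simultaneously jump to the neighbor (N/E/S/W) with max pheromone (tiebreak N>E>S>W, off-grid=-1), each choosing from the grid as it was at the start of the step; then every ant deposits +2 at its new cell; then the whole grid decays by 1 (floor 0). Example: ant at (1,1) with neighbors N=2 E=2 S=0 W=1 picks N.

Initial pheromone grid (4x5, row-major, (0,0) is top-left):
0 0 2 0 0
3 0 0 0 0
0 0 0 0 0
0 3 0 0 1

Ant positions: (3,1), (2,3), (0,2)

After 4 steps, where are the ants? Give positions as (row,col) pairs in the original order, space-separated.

Step 1: ant0:(3,1)->N->(2,1) | ant1:(2,3)->N->(1,3) | ant2:(0,2)->E->(0,3)
  grid max=2 at (1,0)
Step 2: ant0:(2,1)->S->(3,1) | ant1:(1,3)->N->(0,3) | ant2:(0,3)->S->(1,3)
  grid max=3 at (3,1)
Step 3: ant0:(3,1)->N->(2,1) | ant1:(0,3)->S->(1,3) | ant2:(1,3)->N->(0,3)
  grid max=3 at (0,3)
Step 4: ant0:(2,1)->S->(3,1) | ant1:(1,3)->N->(0,3) | ant2:(0,3)->S->(1,3)
  grid max=4 at (0,3)

(3,1) (0,3) (1,3)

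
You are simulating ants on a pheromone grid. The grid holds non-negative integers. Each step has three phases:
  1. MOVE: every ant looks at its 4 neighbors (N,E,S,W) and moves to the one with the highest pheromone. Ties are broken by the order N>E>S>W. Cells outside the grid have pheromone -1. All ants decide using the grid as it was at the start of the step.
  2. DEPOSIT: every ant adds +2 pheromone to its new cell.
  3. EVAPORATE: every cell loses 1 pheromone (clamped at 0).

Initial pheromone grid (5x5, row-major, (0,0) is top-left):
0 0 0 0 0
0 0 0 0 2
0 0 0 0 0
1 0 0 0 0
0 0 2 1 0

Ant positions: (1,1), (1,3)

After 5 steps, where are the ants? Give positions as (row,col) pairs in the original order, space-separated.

Step 1: ant0:(1,1)->N->(0,1) | ant1:(1,3)->E->(1,4)
  grid max=3 at (1,4)
Step 2: ant0:(0,1)->E->(0,2) | ant1:(1,4)->N->(0,4)
  grid max=2 at (1,4)
Step 3: ant0:(0,2)->E->(0,3) | ant1:(0,4)->S->(1,4)
  grid max=3 at (1,4)
Step 4: ant0:(0,3)->E->(0,4) | ant1:(1,4)->N->(0,4)
  grid max=3 at (0,4)
Step 5: ant0:(0,4)->S->(1,4) | ant1:(0,4)->S->(1,4)
  grid max=5 at (1,4)

(1,4) (1,4)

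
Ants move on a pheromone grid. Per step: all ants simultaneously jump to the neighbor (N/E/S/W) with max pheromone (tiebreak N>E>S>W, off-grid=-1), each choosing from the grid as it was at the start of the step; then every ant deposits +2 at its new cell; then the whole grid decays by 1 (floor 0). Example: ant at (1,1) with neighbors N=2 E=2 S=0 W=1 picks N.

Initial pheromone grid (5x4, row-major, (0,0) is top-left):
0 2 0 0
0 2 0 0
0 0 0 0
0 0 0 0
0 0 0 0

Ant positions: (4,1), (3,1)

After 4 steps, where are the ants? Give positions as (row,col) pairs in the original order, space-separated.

Step 1: ant0:(4,1)->N->(3,1) | ant1:(3,1)->N->(2,1)
  grid max=1 at (0,1)
Step 2: ant0:(3,1)->N->(2,1) | ant1:(2,1)->N->(1,1)
  grid max=2 at (1,1)
Step 3: ant0:(2,1)->N->(1,1) | ant1:(1,1)->S->(2,1)
  grid max=3 at (1,1)
Step 4: ant0:(1,1)->S->(2,1) | ant1:(2,1)->N->(1,1)
  grid max=4 at (1,1)

(2,1) (1,1)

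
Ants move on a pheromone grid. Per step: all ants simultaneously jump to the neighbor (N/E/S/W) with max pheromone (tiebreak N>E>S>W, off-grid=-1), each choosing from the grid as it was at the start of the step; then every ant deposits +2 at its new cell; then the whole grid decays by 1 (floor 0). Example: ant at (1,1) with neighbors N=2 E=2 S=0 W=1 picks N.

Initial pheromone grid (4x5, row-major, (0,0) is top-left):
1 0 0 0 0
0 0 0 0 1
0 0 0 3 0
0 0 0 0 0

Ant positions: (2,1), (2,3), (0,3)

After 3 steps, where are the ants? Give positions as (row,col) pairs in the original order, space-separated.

Step 1: ant0:(2,1)->N->(1,1) | ant1:(2,3)->N->(1,3) | ant2:(0,3)->E->(0,4)
  grid max=2 at (2,3)
Step 2: ant0:(1,1)->N->(0,1) | ant1:(1,3)->S->(2,3) | ant2:(0,4)->S->(1,4)
  grid max=3 at (2,3)
Step 3: ant0:(0,1)->E->(0,2) | ant1:(2,3)->N->(1,3) | ant2:(1,4)->N->(0,4)
  grid max=2 at (2,3)

(0,2) (1,3) (0,4)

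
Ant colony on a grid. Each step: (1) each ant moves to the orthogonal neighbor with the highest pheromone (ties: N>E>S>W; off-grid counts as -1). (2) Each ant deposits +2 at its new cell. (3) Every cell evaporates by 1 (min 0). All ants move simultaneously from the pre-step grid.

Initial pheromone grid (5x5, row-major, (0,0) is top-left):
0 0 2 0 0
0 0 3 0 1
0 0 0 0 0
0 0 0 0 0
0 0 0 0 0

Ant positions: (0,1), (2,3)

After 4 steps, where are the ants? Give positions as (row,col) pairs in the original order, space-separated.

Step 1: ant0:(0,1)->E->(0,2) | ant1:(2,3)->N->(1,3)
  grid max=3 at (0,2)
Step 2: ant0:(0,2)->S->(1,2) | ant1:(1,3)->W->(1,2)
  grid max=5 at (1,2)
Step 3: ant0:(1,2)->N->(0,2) | ant1:(1,2)->N->(0,2)
  grid max=5 at (0,2)
Step 4: ant0:(0,2)->S->(1,2) | ant1:(0,2)->S->(1,2)
  grid max=7 at (1,2)

(1,2) (1,2)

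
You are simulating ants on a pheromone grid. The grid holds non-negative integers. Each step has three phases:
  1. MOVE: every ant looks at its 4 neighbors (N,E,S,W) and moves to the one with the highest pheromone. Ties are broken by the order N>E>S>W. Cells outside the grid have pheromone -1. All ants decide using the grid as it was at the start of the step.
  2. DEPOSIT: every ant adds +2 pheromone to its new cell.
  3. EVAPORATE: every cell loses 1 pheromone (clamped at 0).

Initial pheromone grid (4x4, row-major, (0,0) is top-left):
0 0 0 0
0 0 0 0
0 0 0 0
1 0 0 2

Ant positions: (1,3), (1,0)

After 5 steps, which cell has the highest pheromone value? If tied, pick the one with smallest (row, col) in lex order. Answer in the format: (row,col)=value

Step 1: ant0:(1,3)->N->(0,3) | ant1:(1,0)->N->(0,0)
  grid max=1 at (0,0)
Step 2: ant0:(0,3)->S->(1,3) | ant1:(0,0)->E->(0,1)
  grid max=1 at (0,1)
Step 3: ant0:(1,3)->N->(0,3) | ant1:(0,1)->E->(0,2)
  grid max=1 at (0,2)
Step 4: ant0:(0,3)->W->(0,2) | ant1:(0,2)->E->(0,3)
  grid max=2 at (0,2)
Step 5: ant0:(0,2)->E->(0,3) | ant1:(0,3)->W->(0,2)
  grid max=3 at (0,2)
Final grid:
  0 0 3 3
  0 0 0 0
  0 0 0 0
  0 0 0 0
Max pheromone 3 at (0,2)

Answer: (0,2)=3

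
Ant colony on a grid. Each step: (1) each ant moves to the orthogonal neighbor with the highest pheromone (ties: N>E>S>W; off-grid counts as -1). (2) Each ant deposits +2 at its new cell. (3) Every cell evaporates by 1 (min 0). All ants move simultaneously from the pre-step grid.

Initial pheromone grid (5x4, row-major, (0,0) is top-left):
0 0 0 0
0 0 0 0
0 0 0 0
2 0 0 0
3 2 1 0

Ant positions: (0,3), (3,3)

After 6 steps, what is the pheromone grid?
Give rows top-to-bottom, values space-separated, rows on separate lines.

After step 1: ants at (1,3),(2,3)
  0 0 0 0
  0 0 0 1
  0 0 0 1
  1 0 0 0
  2 1 0 0
After step 2: ants at (2,3),(1,3)
  0 0 0 0
  0 0 0 2
  0 0 0 2
  0 0 0 0
  1 0 0 0
After step 3: ants at (1,3),(2,3)
  0 0 0 0
  0 0 0 3
  0 0 0 3
  0 0 0 0
  0 0 0 0
After step 4: ants at (2,3),(1,3)
  0 0 0 0
  0 0 0 4
  0 0 0 4
  0 0 0 0
  0 0 0 0
After step 5: ants at (1,3),(2,3)
  0 0 0 0
  0 0 0 5
  0 0 0 5
  0 0 0 0
  0 0 0 0
After step 6: ants at (2,3),(1,3)
  0 0 0 0
  0 0 0 6
  0 0 0 6
  0 0 0 0
  0 0 0 0

0 0 0 0
0 0 0 6
0 0 0 6
0 0 0 0
0 0 0 0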